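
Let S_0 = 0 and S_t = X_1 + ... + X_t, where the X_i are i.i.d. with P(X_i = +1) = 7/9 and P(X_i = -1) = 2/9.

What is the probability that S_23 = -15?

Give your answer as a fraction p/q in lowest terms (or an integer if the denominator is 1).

Answer: 11146811146240/8862938119652501095929

Derivation:
To reach position -15 after 23 steps: need 4 steps of +1 and 19 steps of -1.
Number of such sequences: C(23,4) = 8855
Each has probability (7/9)^4 · (2/9)^19 = 1258815488/8862938119652501095929
P = 8855 · 1258815488/8862938119652501095929 = 11146811146240/8862938119652501095929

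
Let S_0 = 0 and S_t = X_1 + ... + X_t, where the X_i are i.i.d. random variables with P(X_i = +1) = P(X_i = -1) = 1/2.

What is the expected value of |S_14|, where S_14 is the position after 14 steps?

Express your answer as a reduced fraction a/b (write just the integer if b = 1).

S_14 takes values m ≡ 0 (mod 2) with |m| ≤ 14; P(S_14=m) = C(14,(14+m)/2)/2^14.
Total paths: 2^14 = 16384
Distribution: P(S=-14)=1/16384, P(S=-12)=14/16384, P(S=-10)=91/16384, P(S=-8)=364/16384, P(S=-6)=1001/16384, P(S=-4)=2002/16384, P(S=-2)=3003/16384, P(S=0)=3432/16384, P(S=2)=3003/16384, P(S=4)=2002/16384, P(S=6)=1001/16384, P(S=8)=364/16384, P(S=10)=91/16384, P(S=12)=14/16384, P(S=14)=1/16384
E[|S_14|] = Σ_m |m|·P(S_14=m) = 48048/16384 = 3003/1024

Answer: 3003/1024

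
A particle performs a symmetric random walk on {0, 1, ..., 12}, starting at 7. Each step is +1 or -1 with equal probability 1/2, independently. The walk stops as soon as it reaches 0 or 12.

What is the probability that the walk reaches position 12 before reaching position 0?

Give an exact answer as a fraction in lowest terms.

Symmetric walk (p = 1/2): the harmonic-function argument gives P(hit 12 before 0 | start at 7) = a/N.
P = 7/12 = 7/12

Answer: 7/12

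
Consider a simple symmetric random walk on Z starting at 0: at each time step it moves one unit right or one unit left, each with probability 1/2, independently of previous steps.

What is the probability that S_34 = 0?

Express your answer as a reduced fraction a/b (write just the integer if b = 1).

Answer: 583401555/4294967296

Derivation:
To return to 0 after 34 steps: need exactly 17 steps of +1 and 17 of -1.
Favorable paths: C(34,17) = 2333606220
Total paths: 2^34 = 17179869184
P = 2333606220/17179869184 = 583401555/4294967296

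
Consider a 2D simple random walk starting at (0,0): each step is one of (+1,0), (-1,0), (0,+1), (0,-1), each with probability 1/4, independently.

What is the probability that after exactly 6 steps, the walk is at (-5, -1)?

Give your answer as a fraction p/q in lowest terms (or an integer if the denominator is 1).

Answer: 3/2048

Derivation:
Let h be the number of horizontal steps (so 6-h are vertical). To end at (-5,-1) need (h-5)/2 right-steps and ((6-h)-1)/2 up-steps.
Sum over h with 5 ≤ h ≤ 5, h ≡ 1 (mod 2), 6-h ≡ 1 (mod 2):
h=5: C(6,5)·C(5,0)·C(1,0) = 6·1·1 = 6
Total favorable: 6
Total paths: 4^6 = 4096
P = 6/4096 = 3/2048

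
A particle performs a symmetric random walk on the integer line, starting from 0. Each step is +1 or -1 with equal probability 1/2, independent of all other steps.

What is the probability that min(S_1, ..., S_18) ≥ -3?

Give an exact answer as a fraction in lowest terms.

Answer: 20995/32768

Derivation:
Let f(t,s) = #length-t paths at position s with S_1..S_t all ≥ -3.
f(t,s) = f(t-1,s-1) + f(t-1,s+1) for s ≥ -3; f(t,s) = 0 for s < -3.
t=0: f(0,0)=1
t=1: f(1,-1)=1 f(1,1)=1
t=2: f(2,-2)=1 f(2,0)=2 f(2,2)=1
t=3: f(3,-3)=1 f(3,-1)=3 f(3,1)=3 f(3,3)=1
t=4: f(4,-2)=4 f(4,0)=6 f(4,2)=4 f(4,4)=1
t=5: f(5,-3)=4 f(5,-1)=10 f(5,1)=10 f(5,3)=5 f(5,5)=1
t=6: f(6,-2)=14 f(6,0)=20 f(6,2)=15 f(6,4)=6 f(6,6)=1
t=7: f(7,-3)=14 f(7,-1)=34 f(7,1)=35 f(7,3)=21 f(7,5)=7 f(7,7)=1
t=8: f(8,-2)=48 f(8,0)=69 f(8,2)=56 f(8,4)=28 f(8,6)=8 f(8,8)=1
t=9: f(9,-3)=48 f(9,-1)=117 f(9,1)=125 f(9,3)=84 f(9,5)=36 f(9,7)=9 f(9,9)=1
t=10: f(10,-2)=165 f(10,0)=242 f(10,2)=209 f(10,4)=120 f(10,6)=45 f(10,8)=10 f(10,10)=1
t=11: f(11,-3)=165 f(11,-1)=407 f(11,1)=451 f(11,3)=329 f(11,5)=165 f(11,7)=55 f(11,9)=11 f(11,11)=1
t=12: f(12,-2)=572 f(12,0)=858 f(12,2)=780 f(12,4)=494 f(12,6)=220 f(12,8)=66 f(12,10)=12 f(12,12)=1
t=13: f(13,-3)=572 f(13,-1)=1430 f(13,1)=1638 f(13,3)=1274 f(13,5)=714 f(13,7)=286 f(13,9)=78 f(13,11)=13 f(13,13)=1
t=14: f(14,-2)=2002 f(14,0)=3068 f(14,2)=2912 f(14,4)=1988 f(14,6)=1000 f(14,8)=364 f(14,10)=91 f(14,12)=14 f(14,14)=1
t=15: f(15,-3)=2002 f(15,-1)=5070 f(15,1)=5980 f(15,3)=4900 f(15,5)=2988 f(15,7)=1364 f(15,9)=455 f(15,11)=105 f(15,13)=15 f(15,15)=1
t=16: f(16,-2)=7072 f(16,0)=11050 f(16,2)=10880 f(16,4)=7888 f(16,6)=4352 f(16,8)=1819 f(16,10)=560 f(16,12)=120 f(16,14)=16 f(16,16)=1
t=17: f(17,-3)=7072 f(17,-1)=18122 f(17,1)=21930 f(17,3)=18768 f(17,5)=12240 f(17,7)=6171 f(17,9)=2379 f(17,11)=680 f(17,13)=136 f(17,15)=17 f(17,17)=1
t=18: f(18,-2)=25194 f(18,0)=40052 f(18,2)=40698 f(18,4)=31008 f(18,6)=18411 f(18,8)=8550 f(18,10)=3059 f(18,12)=816 f(18,14)=153 f(18,16)=18 f(18,18)=1
Σ_s f(18,s) = 167960
P = 167960/262144 = 20995/32768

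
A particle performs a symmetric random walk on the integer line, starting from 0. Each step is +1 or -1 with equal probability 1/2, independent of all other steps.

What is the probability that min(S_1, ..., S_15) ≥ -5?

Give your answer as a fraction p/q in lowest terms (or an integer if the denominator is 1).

Answer: 14443/16384

Derivation:
Let f(t,s) = #length-t paths at position s with S_1..S_t all ≥ -5.
f(t,s) = f(t-1,s-1) + f(t-1,s+1) for s ≥ -5; f(t,s) = 0 for s < -5.
t=0: f(0,0)=1
t=1: f(1,-1)=1 f(1,1)=1
t=2: f(2,-2)=1 f(2,0)=2 f(2,2)=1
t=3: f(3,-3)=1 f(3,-1)=3 f(3,1)=3 f(3,3)=1
t=4: f(4,-4)=1 f(4,-2)=4 f(4,0)=6 f(4,2)=4 f(4,4)=1
t=5: f(5,-5)=1 f(5,-3)=5 f(5,-1)=10 f(5,1)=10 f(5,3)=5 f(5,5)=1
t=6: f(6,-4)=6 f(6,-2)=15 f(6,0)=20 f(6,2)=15 f(6,4)=6 f(6,6)=1
t=7: f(7,-5)=6 f(7,-3)=21 f(7,-1)=35 f(7,1)=35 f(7,3)=21 f(7,5)=7 f(7,7)=1
t=8: f(8,-4)=27 f(8,-2)=56 f(8,0)=70 f(8,2)=56 f(8,4)=28 f(8,6)=8 f(8,8)=1
t=9: f(9,-5)=27 f(9,-3)=83 f(9,-1)=126 f(9,1)=126 f(9,3)=84 f(9,5)=36 f(9,7)=9 f(9,9)=1
t=10: f(10,-4)=110 f(10,-2)=209 f(10,0)=252 f(10,2)=210 f(10,4)=120 f(10,6)=45 f(10,8)=10 f(10,10)=1
t=11: f(11,-5)=110 f(11,-3)=319 f(11,-1)=461 f(11,1)=462 f(11,3)=330 f(11,5)=165 f(11,7)=55 f(11,9)=11 f(11,11)=1
t=12: f(12,-4)=429 f(12,-2)=780 f(12,0)=923 f(12,2)=792 f(12,4)=495 f(12,6)=220 f(12,8)=66 f(12,10)=12 f(12,12)=1
t=13: f(13,-5)=429 f(13,-3)=1209 f(13,-1)=1703 f(13,1)=1715 f(13,3)=1287 f(13,5)=715 f(13,7)=286 f(13,9)=78 f(13,11)=13 f(13,13)=1
t=14: f(14,-4)=1638 f(14,-2)=2912 f(14,0)=3418 f(14,2)=3002 f(14,4)=2002 f(14,6)=1001 f(14,8)=364 f(14,10)=91 f(14,12)=14 f(14,14)=1
t=15: f(15,-5)=1638 f(15,-3)=4550 f(15,-1)=6330 f(15,1)=6420 f(15,3)=5004 f(15,5)=3003 f(15,7)=1365 f(15,9)=455 f(15,11)=105 f(15,13)=15 f(15,15)=1
Σ_s f(15,s) = 28886
P = 28886/32768 = 14443/16384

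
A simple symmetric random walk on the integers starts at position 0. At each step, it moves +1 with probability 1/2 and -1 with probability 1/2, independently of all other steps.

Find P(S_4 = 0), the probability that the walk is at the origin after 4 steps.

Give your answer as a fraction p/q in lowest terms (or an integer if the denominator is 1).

Answer: 3/8

Derivation:
To return to 0 after 4 steps: need exactly 2 steps of +1 and 2 of -1.
Favorable paths: C(4,2) = 6
Total paths: 2^4 = 16
P = 6/16 = 3/8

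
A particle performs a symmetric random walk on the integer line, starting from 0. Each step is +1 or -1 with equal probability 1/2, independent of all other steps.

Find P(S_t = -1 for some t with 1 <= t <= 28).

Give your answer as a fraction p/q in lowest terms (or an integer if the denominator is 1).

Count via complement. Let g(t,s) = #length-t paths at position s with S_1..S_t all ≠ -1.
g(t,s) = g(t-1,s-1) + g(t-1,s+1) for s ≠ -1; g(t,-1) = 0.
t=0: g(0,0)=1
t=1: g(1,1)=1
t=2: g(2,0)=1 g(2,2)=1
t=3: g(3,1)=2 g(3,3)=1
t=4: g(4,0)=2 g(4,2)=3 g(4,4)=1
t=5: g(5,1)=5 g(5,3)=4 g(5,5)=1
t=6: g(6,0)=5 g(6,2)=9 g(6,4)=5 g(6,6)=1
t=7: g(7,1)=14 g(7,3)=14 g(7,5)=6 g(7,7)=1
t=8: g(8,0)=14 g(8,2)=28 g(8,4)=20 g(8,6)=7 g(8,8)=1
t=9: g(9,1)=42 g(9,3)=48 g(9,5)=27 g(9,7)=8 g(9,9)=1
t=10: g(10,0)=42 g(10,2)=90 g(10,4)=75 g(10,6)=35 g(10,8)=9 g(10,10)=1
t=11: g(11,1)=132 g(11,3)=165 g(11,5)=110 g(11,7)=44 g(11,9)=10 g(11,11)=1
t=12: g(12,0)=132 g(12,2)=297 g(12,4)=275 g(12,6)=154 g(12,8)=54 g(12,10)=11 g(12,12)=1
t=13: g(13,1)=429 g(13,3)=572 g(13,5)=429 g(13,7)=208 g(13,9)=65 g(13,11)=12 g(13,13)=1
t=14: g(14,0)=429 g(14,2)=1001 g(14,4)=1001 g(14,6)=637 g(14,8)=273 g(14,10)=77 g(14,12)=13 g(14,14)=1
t=15: g(15,1)=1430 g(15,3)=2002 g(15,5)=1638 g(15,7)=910 g(15,9)=350 g(15,11)=90 g(15,13)=14 g(15,15)=1
t=16: g(16,0)=1430 g(16,2)=3432 g(16,4)=3640 g(16,6)=2548 g(16,8)=1260 g(16,10)=440 g(16,12)=104 g(16,14)=15 g(16,16)=1
t=17: g(17,1)=4862 g(17,3)=7072 g(17,5)=6188 g(17,7)=3808 g(17,9)=1700 g(17,11)=544 g(17,13)=119 g(17,15)=16 g(17,17)=1
t=18: g(18,0)=4862 g(18,2)=11934 g(18,4)=13260 g(18,6)=9996 g(18,8)=5508 g(18,10)=2244 g(18,12)=663 g(18,14)=135 g(18,16)=17 g(18,18)=1
t=19: g(19,1)=16796 g(19,3)=25194 g(19,5)=23256 g(19,7)=15504 g(19,9)=7752 g(19,11)=2907 g(19,13)=798 g(19,15)=152 g(19,17)=18 g(19,19)=1
t=20: g(20,0)=16796 g(20,2)=41990 g(20,4)=48450 g(20,6)=38760 g(20,8)=23256 g(20,10)=10659 g(20,12)=3705 g(20,14)=950 g(20,16)=170 g(20,18)=19 g(20,20)=1
t=21: g(21,1)=58786 g(21,3)=90440 g(21,5)=87210 g(21,7)=62016 g(21,9)=33915 g(21,11)=14364 g(21,13)=4655 g(21,15)=1120 g(21,17)=189 g(21,19)=20 g(21,21)=1
t=22: g(22,0)=58786 g(22,2)=149226 g(22,4)=177650 g(22,6)=149226 g(22,8)=95931 g(22,10)=48279 g(22,12)=19019 g(22,14)=5775 g(22,16)=1309 g(22,18)=209 g(22,20)=21 g(22,22)=1
t=23: g(23,1)=208012 g(23,3)=326876 g(23,5)=326876 g(23,7)=245157 g(23,9)=144210 g(23,11)=67298 g(23,13)=24794 g(23,15)=7084 g(23,17)=1518 g(23,19)=230 g(23,21)=22 g(23,23)=1
t=24: g(24,0)=208012 g(24,2)=534888 g(24,4)=653752 g(24,6)=572033 g(24,8)=389367 g(24,10)=211508 g(24,12)=92092 g(24,14)=31878 g(24,16)=8602 g(24,18)=1748 g(24,20)=252 g(24,22)=23 g(24,24)=1
t=25: g(25,1)=742900 g(25,3)=1188640 g(25,5)=1225785 g(25,7)=961400 g(25,9)=600875 g(25,11)=303600 g(25,13)=123970 g(25,15)=40480 g(25,17)=10350 g(25,19)=2000 g(25,21)=275 g(25,23)=24 g(25,25)=1
t=26: g(26,0)=742900 g(26,2)=1931540 g(26,4)=2414425 g(26,6)=2187185 g(26,8)=1562275 g(26,10)=904475 g(26,12)=427570 g(26,14)=164450 g(26,16)=50830 g(26,18)=12350 g(26,20)=2275 g(26,22)=299 g(26,24)=25 g(26,26)=1
t=27: g(27,1)=2674440 g(27,3)=4345965 g(27,5)=4601610 g(27,7)=3749460 g(27,9)=2466750 g(27,11)=1332045 g(27,13)=592020 g(27,15)=215280 g(27,17)=63180 g(27,19)=14625 g(27,21)=2574 g(27,23)=324 g(27,25)=26 g(27,27)=1
t=28: g(28,0)=2674440 g(28,2)=7020405 g(28,4)=8947575 g(28,6)=8351070 g(28,8)=6216210 g(28,10)=3798795 g(28,12)=1924065 g(28,14)=807300 g(28,16)=278460 g(28,18)=77805 g(28,20)=17199 g(28,22)=2898 g(28,24)=350 g(28,26)=27 g(28,28)=1
Paths never hitting -1: Σ_s g(28,s) = 40116600
Paths hitting -1: 2^28 - 40116600 = 228318856
P = 228318856/268435456 = 28539857/33554432

Answer: 28539857/33554432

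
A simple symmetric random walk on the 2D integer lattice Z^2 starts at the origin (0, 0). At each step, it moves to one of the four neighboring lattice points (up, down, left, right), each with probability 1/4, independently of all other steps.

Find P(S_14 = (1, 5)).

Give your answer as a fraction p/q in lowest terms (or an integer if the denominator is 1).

Let h be the number of horizontal steps (so 14-h are vertical). To end at (1,5) need (h+1)/2 right-steps and ((14-h)+5)/2 up-steps.
Sum over h with 1 ≤ h ≤ 9, h ≡ 1 (mod 2), 14-h ≡ 1 (mod 2):
h=1: C(14,1)·C(1,1)·C(13,9) = 14·1·715 = 10010
h=3: C(14,3)·C(3,2)·C(11,8) = 364·3·165 = 180180
h=5: C(14,5)·C(5,3)·C(9,7) = 2002·10·36 = 720720
h=7: C(14,7)·C(7,4)·C(7,6) = 3432·35·7 = 840840
h=9: C(14,9)·C(9,5)·C(5,5) = 2002·126·1 = 252252
Total favorable: 2004002
Total paths: 4^14 = 268435456
P = 2004002/268435456 = 1002001/134217728

Answer: 1002001/134217728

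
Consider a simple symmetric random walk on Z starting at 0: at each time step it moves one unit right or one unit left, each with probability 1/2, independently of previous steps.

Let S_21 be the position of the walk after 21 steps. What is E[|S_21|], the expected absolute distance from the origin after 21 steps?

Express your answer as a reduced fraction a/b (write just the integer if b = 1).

S_21 takes values m ≡ 1 (mod 2) with |m| ≤ 21; P(S_21=m) = C(21,(21+m)/2)/2^21.
Total paths: 2^21 = 2097152
Distribution: P(S=-21)=1/2097152, P(S=-19)=21/2097152, P(S=-17)=210/2097152, P(S=-15)=1330/2097152, P(S=-13)=5985/2097152, P(S=-11)=20349/2097152, P(S=-9)=54264/2097152, P(S=-7)=116280/2097152, P(S=-5)=203490/2097152, P(S=-3)=293930/2097152, P(S=-1)=352716/2097152, P(S=1)=352716/2097152, P(S=3)=293930/2097152, P(S=5)=203490/2097152, P(S=7)=116280/2097152, P(S=9)=54264/2097152, P(S=11)=20349/2097152, P(S=13)=5985/2097152, P(S=15)=1330/2097152, P(S=17)=210/2097152, P(S=19)=21/2097152, P(S=21)=1/2097152
E[|S_21|] = Σ_m |m|·P(S_21=m) = 7759752/2097152 = 969969/262144

Answer: 969969/262144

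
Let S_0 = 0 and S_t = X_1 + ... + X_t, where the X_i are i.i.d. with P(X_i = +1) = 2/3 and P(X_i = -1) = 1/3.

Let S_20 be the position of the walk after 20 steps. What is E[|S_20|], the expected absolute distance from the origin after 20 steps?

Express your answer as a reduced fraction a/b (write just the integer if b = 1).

Answer: 24018023140/3486784401

Derivation:
S_20 takes values m ≡ 0 (mod 2) with |m| ≤ 20; P(S_20=m) = C(20,(20+m)/2) · (2/3)^((20+m)/2) · (1/3)^((20-m)/2).
Distribution: P(S=-20)=1/3486784401, P(S=-18)=40/3486784401, P(S=-16)=760/3486784401, P(S=-14)=3040/1162261467, P(S=-12)=25840/1162261467, P(S=-10)=165376/1162261467, P(S=-8)=826880/1162261467, P(S=-6)=3307520/1162261467, P(S=-4)=10749440/1162261467, P(S=-2)=85995520/3486784401, P(S=0)=189190144/3486784401, P(S=2)=343982080/3486784401, P(S=4)=171991040/1162261467, P(S=6)=211681280/1162261467, P(S=8)=211681280/1162261467, P(S=10)=169345024/1162261467, P(S=12)=105840640/1162261467, P(S=14)=49807360/1162261467, P(S=16)=49807360/3486784401, P(S=18)=10485760/3486784401, P(S=20)=1048576/3486784401
E[|S_20|] = Σ_m |m|·P(S_20=m) = 24018023140/3486784401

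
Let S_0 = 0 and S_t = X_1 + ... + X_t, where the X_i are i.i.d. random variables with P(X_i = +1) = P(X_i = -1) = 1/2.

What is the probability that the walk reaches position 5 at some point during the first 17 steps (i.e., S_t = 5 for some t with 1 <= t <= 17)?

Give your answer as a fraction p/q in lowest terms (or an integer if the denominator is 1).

Answer: 7795/32768

Derivation:
Count via complement. Let g(t,s) = #length-t paths at position s with S_1..S_t all ≠ 5.
g(t,s) = g(t-1,s-1) + g(t-1,s+1) for s ≠ 5; g(t,5) = 0.
t=0: g(0,0)=1
t=1: g(1,-1)=1 g(1,1)=1
t=2: g(2,-2)=1 g(2,0)=2 g(2,2)=1
t=3: g(3,-3)=1 g(3,-1)=3 g(3,1)=3 g(3,3)=1
t=4: g(4,-4)=1 g(4,-2)=4 g(4,0)=6 g(4,2)=4 g(4,4)=1
t=5: g(5,-5)=1 g(5,-3)=5 g(5,-1)=10 g(5,1)=10 g(5,3)=5
t=6: g(6,-6)=1 g(6,-4)=6 g(6,-2)=15 g(6,0)=20 g(6,2)=15 g(6,4)=5
t=7: g(7,-7)=1 g(7,-5)=7 g(7,-3)=21 g(7,-1)=35 g(7,1)=35 g(7,3)=20
t=8: g(8,-8)=1 g(8,-6)=8 g(8,-4)=28 g(8,-2)=56 g(8,0)=70 g(8,2)=55 g(8,4)=20
t=9: g(9,-9)=1 g(9,-7)=9 g(9,-5)=36 g(9,-3)=84 g(9,-1)=126 g(9,1)=125 g(9,3)=75
t=10: g(10,-10)=1 g(10,-8)=10 g(10,-6)=45 g(10,-4)=120 g(10,-2)=210 g(10,0)=251 g(10,2)=200 g(10,4)=75
t=11: g(11,-11)=1 g(11,-9)=11 g(11,-7)=55 g(11,-5)=165 g(11,-3)=330 g(11,-1)=461 g(11,1)=451 g(11,3)=275
t=12: g(12,-12)=1 g(12,-10)=12 g(12,-8)=66 g(12,-6)=220 g(12,-4)=495 g(12,-2)=791 g(12,0)=912 g(12,2)=726 g(12,4)=275
t=13: g(13,-13)=1 g(13,-11)=13 g(13,-9)=78 g(13,-7)=286 g(13,-5)=715 g(13,-3)=1286 g(13,-1)=1703 g(13,1)=1638 g(13,3)=1001
t=14: g(14,-14)=1 g(14,-12)=14 g(14,-10)=91 g(14,-8)=364 g(14,-6)=1001 g(14,-4)=2001 g(14,-2)=2989 g(14,0)=3341 g(14,2)=2639 g(14,4)=1001
t=15: g(15,-15)=1 g(15,-13)=15 g(15,-11)=105 g(15,-9)=455 g(15,-7)=1365 g(15,-5)=3002 g(15,-3)=4990 g(15,-1)=6330 g(15,1)=5980 g(15,3)=3640
t=16: g(16,-16)=1 g(16,-14)=16 g(16,-12)=120 g(16,-10)=560 g(16,-8)=1820 g(16,-6)=4367 g(16,-4)=7992 g(16,-2)=11320 g(16,0)=12310 g(16,2)=9620 g(16,4)=3640
t=17: g(17,-17)=1 g(17,-15)=17 g(17,-13)=136 g(17,-11)=680 g(17,-9)=2380 g(17,-7)=6187 g(17,-5)=12359 g(17,-3)=19312 g(17,-1)=23630 g(17,1)=21930 g(17,3)=13260
Paths never hitting 5: Σ_s g(17,s) = 99892
Paths hitting 5: 2^17 - 99892 = 31180
P = 31180/131072 = 7795/32768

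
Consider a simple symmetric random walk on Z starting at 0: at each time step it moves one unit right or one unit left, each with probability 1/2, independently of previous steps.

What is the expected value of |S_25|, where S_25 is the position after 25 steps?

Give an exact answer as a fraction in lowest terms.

Answer: 16900975/4194304

Derivation:
S_25 takes values m ≡ 1 (mod 2) with |m| ≤ 25; P(S_25=m) = C(25,(25+m)/2)/2^25.
Total paths: 2^25 = 33554432
Distribution: P(S=-25)=1/33554432, P(S=-23)=25/33554432, P(S=-21)=300/33554432, P(S=-19)=2300/33554432, P(S=-17)=12650/33554432, P(S=-15)=53130/33554432, P(S=-13)=177100/33554432, P(S=-11)=480700/33554432, P(S=-9)=1081575/33554432, P(S=-7)=2042975/33554432, P(S=-5)=3268760/33554432, P(S=-3)=4457400/33554432, P(S=-1)=5200300/33554432, P(S=1)=5200300/33554432, P(S=3)=4457400/33554432, P(S=5)=3268760/33554432, P(S=7)=2042975/33554432, P(S=9)=1081575/33554432, P(S=11)=480700/33554432, P(S=13)=177100/33554432, P(S=15)=53130/33554432, P(S=17)=12650/33554432, P(S=19)=2300/33554432, P(S=21)=300/33554432, P(S=23)=25/33554432, P(S=25)=1/33554432
E[|S_25|] = Σ_m |m|·P(S_25=m) = 135207800/33554432 = 16900975/4194304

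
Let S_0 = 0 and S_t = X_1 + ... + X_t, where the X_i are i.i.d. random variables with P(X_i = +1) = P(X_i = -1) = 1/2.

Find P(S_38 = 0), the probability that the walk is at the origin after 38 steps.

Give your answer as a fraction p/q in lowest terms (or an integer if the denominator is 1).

To return to 0 after 38 steps: need exactly 19 steps of +1 and 19 of -1.
Favorable paths: C(38,19) = 35345263800
Total paths: 2^38 = 274877906944
P = 35345263800/274877906944 = 4418157975/34359738368

Answer: 4418157975/34359738368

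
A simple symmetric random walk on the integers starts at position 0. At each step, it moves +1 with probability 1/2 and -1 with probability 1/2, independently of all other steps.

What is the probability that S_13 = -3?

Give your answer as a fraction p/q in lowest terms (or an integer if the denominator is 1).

To reach position -3 after 13 steps: need 5 steps of +1 and 8 of -1.
Favorable paths: C(13,5) = 1287
Total paths: 2^13 = 8192
P = 1287/8192 = 1287/8192

Answer: 1287/8192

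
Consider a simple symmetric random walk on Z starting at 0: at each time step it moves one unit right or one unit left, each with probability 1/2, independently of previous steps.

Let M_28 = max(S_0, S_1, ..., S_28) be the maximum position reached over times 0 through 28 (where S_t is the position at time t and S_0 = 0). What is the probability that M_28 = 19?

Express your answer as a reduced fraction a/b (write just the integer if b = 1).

Let M_28 = max(S_0,...,S_28). Use the reflection principle: for j ≥ 1, #{paths with M_28 ≥ j} = #{S_28 ≥ j} + #{S_28 ≥ j+1}.
By reflection, #{M_28 ≥ 19} = #{S_28 ≥ 19} + #{S_28 ≥ 20} = 24158 + 24158 = 48316.
#{M_28 ≥ 20} = #{S_28 ≥ 20} + #{S_28 ≥ 21} = 24158 + 3683 = 27841.
#{M_28 = 19} = 48316 - 27841 = 20475.
P(M_28 = 19) = 20475/268435456 = 20475/268435456

Answer: 20475/268435456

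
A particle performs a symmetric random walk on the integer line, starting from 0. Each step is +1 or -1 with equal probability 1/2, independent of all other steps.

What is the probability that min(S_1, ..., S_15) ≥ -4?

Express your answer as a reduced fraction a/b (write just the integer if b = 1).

Let f(t,s) = #length-t paths at position s with S_1..S_t all ≥ -4.
f(t,s) = f(t-1,s-1) + f(t-1,s+1) for s ≥ -4; f(t,s) = 0 for s < -4.
t=0: f(0,0)=1
t=1: f(1,-1)=1 f(1,1)=1
t=2: f(2,-2)=1 f(2,0)=2 f(2,2)=1
t=3: f(3,-3)=1 f(3,-1)=3 f(3,1)=3 f(3,3)=1
t=4: f(4,-4)=1 f(4,-2)=4 f(4,0)=6 f(4,2)=4 f(4,4)=1
t=5: f(5,-3)=5 f(5,-1)=10 f(5,1)=10 f(5,3)=5 f(5,5)=1
t=6: f(6,-4)=5 f(6,-2)=15 f(6,0)=20 f(6,2)=15 f(6,4)=6 f(6,6)=1
t=7: f(7,-3)=20 f(7,-1)=35 f(7,1)=35 f(7,3)=21 f(7,5)=7 f(7,7)=1
t=8: f(8,-4)=20 f(8,-2)=55 f(8,0)=70 f(8,2)=56 f(8,4)=28 f(8,6)=8 f(8,8)=1
t=9: f(9,-3)=75 f(9,-1)=125 f(9,1)=126 f(9,3)=84 f(9,5)=36 f(9,7)=9 f(9,9)=1
t=10: f(10,-4)=75 f(10,-2)=200 f(10,0)=251 f(10,2)=210 f(10,4)=120 f(10,6)=45 f(10,8)=10 f(10,10)=1
t=11: f(11,-3)=275 f(11,-1)=451 f(11,1)=461 f(11,3)=330 f(11,5)=165 f(11,7)=55 f(11,9)=11 f(11,11)=1
t=12: f(12,-4)=275 f(12,-2)=726 f(12,0)=912 f(12,2)=791 f(12,4)=495 f(12,6)=220 f(12,8)=66 f(12,10)=12 f(12,12)=1
t=13: f(13,-3)=1001 f(13,-1)=1638 f(13,1)=1703 f(13,3)=1286 f(13,5)=715 f(13,7)=286 f(13,9)=78 f(13,11)=13 f(13,13)=1
t=14: f(14,-4)=1001 f(14,-2)=2639 f(14,0)=3341 f(14,2)=2989 f(14,4)=2001 f(14,6)=1001 f(14,8)=364 f(14,10)=91 f(14,12)=14 f(14,14)=1
t=15: f(15,-3)=3640 f(15,-1)=5980 f(15,1)=6330 f(15,3)=4990 f(15,5)=3002 f(15,7)=1365 f(15,9)=455 f(15,11)=105 f(15,13)=15 f(15,15)=1
Σ_s f(15,s) = 25883
P = 25883/32768 = 25883/32768

Answer: 25883/32768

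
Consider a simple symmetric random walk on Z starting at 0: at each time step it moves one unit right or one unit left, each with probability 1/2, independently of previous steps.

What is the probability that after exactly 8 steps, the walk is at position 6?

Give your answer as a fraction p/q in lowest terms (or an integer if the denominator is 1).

To reach position 6 after 8 steps: need 7 steps of +1 and 1 of -1.
Favorable paths: C(8,7) = 8
Total paths: 2^8 = 256
P = 8/256 = 1/32

Answer: 1/32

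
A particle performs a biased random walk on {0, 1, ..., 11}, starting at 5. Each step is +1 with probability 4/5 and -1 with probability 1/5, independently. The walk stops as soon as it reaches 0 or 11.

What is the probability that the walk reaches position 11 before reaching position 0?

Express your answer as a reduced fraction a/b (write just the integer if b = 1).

Biased walk: p = 4/5, q = 1/5, r = q/p = 1/4
Gambler's ruin: P(hit 11 before 0 | start at 5) = (1 - r^a)/(1 - r^N)
r^5 = 1/1024; r^11 = 1/4194304
P = (1 - 1/1024) / (1 - 1/4194304) = 1023/1024 / 4194303/4194304 = 1396736/1398101

Answer: 1396736/1398101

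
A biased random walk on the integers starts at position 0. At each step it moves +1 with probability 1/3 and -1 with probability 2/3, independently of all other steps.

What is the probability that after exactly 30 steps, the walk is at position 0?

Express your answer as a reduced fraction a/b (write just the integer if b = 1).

To reach position 0 after 30 steps: need 15 steps of +1 and 15 steps of -1.
Number of such sequences: C(30,15) = 155117520
Each has probability (1/3)^15 · (2/3)^15 = 32768/205891132094649
P = 155117520 · 32768/205891132094649 = 564765655040/22876792454961

Answer: 564765655040/22876792454961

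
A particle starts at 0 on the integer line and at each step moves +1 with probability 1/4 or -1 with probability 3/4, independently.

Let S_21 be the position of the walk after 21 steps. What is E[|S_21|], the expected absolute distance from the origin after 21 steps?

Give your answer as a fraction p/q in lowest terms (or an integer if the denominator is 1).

S_21 takes values m ≡ 1 (mod 2) with |m| ≤ 21; P(S_21=m) = C(21,(21+m)/2) · (1/4)^((21+m)/2) · (3/4)^((21-m)/2).
Distribution: P(S=-21)=10460353203/4398046511104, P(S=-19)=73222472421/4398046511104, P(S=-17)=122037454035/2199023255552, P(S=-15)=257634625185/2199023255552, P(S=-13)=772903875555/4398046511104, P(S=-11)=875957725629/4398046511104, P(S=-9)=97328636181/549755813888, P(S=-7)=69520454415/549755813888, P(S=-5)=162214393635/2199023255552, P(S=-3)=78103226565/2199023255552, P(S=-1)=15620645313/1099511627776, P(S=1)=5206881771/1099511627776, P(S=3)=2892712095/2199023255552, P(S=5)=667548945/2199023255552, P(S=7)=31788045/549755813888, P(S=9)=4944807/549755813888, P(S=11)=4944807/4398046511104, P(S=13)=484785/4398046511104, P(S=15)=17955/2199023255552, P(S=17)=945/2199023255552, P(S=19)=63/4398046511104, P(S=21)=1/4398046511104
E[|S_21|] = Σ_m |m|·P(S_21=m) = 2892100112013/274877906944

Answer: 2892100112013/274877906944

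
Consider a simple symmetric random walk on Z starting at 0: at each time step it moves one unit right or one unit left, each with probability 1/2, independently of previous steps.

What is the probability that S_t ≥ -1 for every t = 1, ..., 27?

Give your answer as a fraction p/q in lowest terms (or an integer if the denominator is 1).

Answer: 5014575/16777216

Derivation:
Let f(t,s) = #length-t paths at position s with S_1..S_t all ≥ -1.
f(t,s) = f(t-1,s-1) + f(t-1,s+1) for s ≥ -1; f(t,s) = 0 for s < -1.
t=0: f(0,0)=1
t=1: f(1,-1)=1 f(1,1)=1
t=2: f(2,0)=2 f(2,2)=1
t=3: f(3,-1)=2 f(3,1)=3 f(3,3)=1
t=4: f(4,0)=5 f(4,2)=4 f(4,4)=1
t=5: f(5,-1)=5 f(5,1)=9 f(5,3)=5 f(5,5)=1
t=6: f(6,0)=14 f(6,2)=14 f(6,4)=6 f(6,6)=1
t=7: f(7,-1)=14 f(7,1)=28 f(7,3)=20 f(7,5)=7 f(7,7)=1
t=8: f(8,0)=42 f(8,2)=48 f(8,4)=27 f(8,6)=8 f(8,8)=1
t=9: f(9,-1)=42 f(9,1)=90 f(9,3)=75 f(9,5)=35 f(9,7)=9 f(9,9)=1
t=10: f(10,0)=132 f(10,2)=165 f(10,4)=110 f(10,6)=44 f(10,8)=10 f(10,10)=1
t=11: f(11,-1)=132 f(11,1)=297 f(11,3)=275 f(11,5)=154 f(11,7)=54 f(11,9)=11 f(11,11)=1
t=12: f(12,0)=429 f(12,2)=572 f(12,4)=429 f(12,6)=208 f(12,8)=65 f(12,10)=12 f(12,12)=1
t=13: f(13,-1)=429 f(13,1)=1001 f(13,3)=1001 f(13,5)=637 f(13,7)=273 f(13,9)=77 f(13,11)=13 f(13,13)=1
t=14: f(14,0)=1430 f(14,2)=2002 f(14,4)=1638 f(14,6)=910 f(14,8)=350 f(14,10)=90 f(14,12)=14 f(14,14)=1
t=15: f(15,-1)=1430 f(15,1)=3432 f(15,3)=3640 f(15,5)=2548 f(15,7)=1260 f(15,9)=440 f(15,11)=104 f(15,13)=15 f(15,15)=1
t=16: f(16,0)=4862 f(16,2)=7072 f(16,4)=6188 f(16,6)=3808 f(16,8)=1700 f(16,10)=544 f(16,12)=119 f(16,14)=16 f(16,16)=1
t=17: f(17,-1)=4862 f(17,1)=11934 f(17,3)=13260 f(17,5)=9996 f(17,7)=5508 f(17,9)=2244 f(17,11)=663 f(17,13)=135 f(17,15)=17 f(17,17)=1
t=18: f(18,0)=16796 f(18,2)=25194 f(18,4)=23256 f(18,6)=15504 f(18,8)=7752 f(18,10)=2907 f(18,12)=798 f(18,14)=152 f(18,16)=18 f(18,18)=1
t=19: f(19,-1)=16796 f(19,1)=41990 f(19,3)=48450 f(19,5)=38760 f(19,7)=23256 f(19,9)=10659 f(19,11)=3705 f(19,13)=950 f(19,15)=170 f(19,17)=19 f(19,19)=1
t=20: f(20,0)=58786 f(20,2)=90440 f(20,4)=87210 f(20,6)=62016 f(20,8)=33915 f(20,10)=14364 f(20,12)=4655 f(20,14)=1120 f(20,16)=189 f(20,18)=20 f(20,20)=1
t=21: f(21,-1)=58786 f(21,1)=149226 f(21,3)=177650 f(21,5)=149226 f(21,7)=95931 f(21,9)=48279 f(21,11)=19019 f(21,13)=5775 f(21,15)=1309 f(21,17)=209 f(21,19)=21 f(21,21)=1
t=22: f(22,0)=208012 f(22,2)=326876 f(22,4)=326876 f(22,6)=245157 f(22,8)=144210 f(22,10)=67298 f(22,12)=24794 f(22,14)=7084 f(22,16)=1518 f(22,18)=230 f(22,20)=22 f(22,22)=1
t=23: f(23,-1)=208012 f(23,1)=534888 f(23,3)=653752 f(23,5)=572033 f(23,7)=389367 f(23,9)=211508 f(23,11)=92092 f(23,13)=31878 f(23,15)=8602 f(23,17)=1748 f(23,19)=252 f(23,21)=23 f(23,23)=1
t=24: f(24,0)=742900 f(24,2)=1188640 f(24,4)=1225785 f(24,6)=961400 f(24,8)=600875 f(24,10)=303600 f(24,12)=123970 f(24,14)=40480 f(24,16)=10350 f(24,18)=2000 f(24,20)=275 f(24,22)=24 f(24,24)=1
t=25: f(25,-1)=742900 f(25,1)=1931540 f(25,3)=2414425 f(25,5)=2187185 f(25,7)=1562275 f(25,9)=904475 f(25,11)=427570 f(25,13)=164450 f(25,15)=50830 f(25,17)=12350 f(25,19)=2275 f(25,21)=299 f(25,23)=25 f(25,25)=1
t=26: f(26,0)=2674440 f(26,2)=4345965 f(26,4)=4601610 f(26,6)=3749460 f(26,8)=2466750 f(26,10)=1332045 f(26,12)=592020 f(26,14)=215280 f(26,16)=63180 f(26,18)=14625 f(26,20)=2574 f(26,22)=324 f(26,24)=26 f(26,26)=1
t=27: f(27,-1)=2674440 f(27,1)=7020405 f(27,3)=8947575 f(27,5)=8351070 f(27,7)=6216210 f(27,9)=3798795 f(27,11)=1924065 f(27,13)=807300 f(27,15)=278460 f(27,17)=77805 f(27,19)=17199 f(27,21)=2898 f(27,23)=350 f(27,25)=27 f(27,27)=1
Σ_s f(27,s) = 40116600
P = 40116600/134217728 = 5014575/16777216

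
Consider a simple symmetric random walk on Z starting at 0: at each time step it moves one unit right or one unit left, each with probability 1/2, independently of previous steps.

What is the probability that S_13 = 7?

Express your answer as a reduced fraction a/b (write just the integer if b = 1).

Answer: 143/4096

Derivation:
To reach position 7 after 13 steps: need 10 steps of +1 and 3 of -1.
Favorable paths: C(13,10) = 286
Total paths: 2^13 = 8192
P = 286/8192 = 143/4096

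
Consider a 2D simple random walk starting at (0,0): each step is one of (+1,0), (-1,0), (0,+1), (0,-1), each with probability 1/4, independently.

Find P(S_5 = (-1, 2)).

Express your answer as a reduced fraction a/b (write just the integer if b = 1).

Let h be the number of horizontal steps (so 5-h are vertical). To end at (-1,2) need (h-1)/2 right-steps and ((5-h)+2)/2 up-steps.
Sum over h with 1 ≤ h ≤ 3, h ≡ 1 (mod 2), 5-h ≡ 0 (mod 2):
h=1: C(5,1)·C(1,0)·C(4,3) = 5·1·4 = 20
h=3: C(5,3)·C(3,1)·C(2,2) = 10·3·1 = 30
Total favorable: 50
Total paths: 4^5 = 1024
P = 50/1024 = 25/512

Answer: 25/512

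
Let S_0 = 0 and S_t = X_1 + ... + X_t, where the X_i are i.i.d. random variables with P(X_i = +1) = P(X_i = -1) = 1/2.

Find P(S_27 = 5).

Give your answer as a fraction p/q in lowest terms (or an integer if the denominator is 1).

To reach position 5 after 27 steps: need 16 steps of +1 and 11 of -1.
Favorable paths: C(27,16) = 13037895
Total paths: 2^27 = 134217728
P = 13037895/134217728 = 13037895/134217728

Answer: 13037895/134217728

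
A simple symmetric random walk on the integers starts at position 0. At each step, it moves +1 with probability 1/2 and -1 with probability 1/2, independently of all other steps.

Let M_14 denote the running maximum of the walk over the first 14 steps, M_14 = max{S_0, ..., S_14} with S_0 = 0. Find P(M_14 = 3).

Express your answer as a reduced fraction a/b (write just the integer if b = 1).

Answer: 1001/8192

Derivation:
Let M_14 = max(S_0,...,S_14). Use the reflection principle: for j ≥ 1, #{paths with M_14 ≥ j} = #{S_14 ≥ j} + #{S_14 ≥ j+1}.
By reflection, #{M_14 ≥ 3} = #{S_14 ≥ 3} + #{S_14 ≥ 4} = 3473 + 3473 = 6946.
#{M_14 ≥ 4} = #{S_14 ≥ 4} + #{S_14 ≥ 5} = 3473 + 1471 = 4944.
#{M_14 = 3} = 6946 - 4944 = 2002.
P(M_14 = 3) = 2002/16384 = 1001/8192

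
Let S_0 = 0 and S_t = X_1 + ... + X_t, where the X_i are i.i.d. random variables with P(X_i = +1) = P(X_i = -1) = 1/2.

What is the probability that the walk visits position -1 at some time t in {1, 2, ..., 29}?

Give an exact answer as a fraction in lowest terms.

Count via complement. Let g(t,s) = #length-t paths at position s with S_1..S_t all ≠ -1.
g(t,s) = g(t-1,s-1) + g(t-1,s+1) for s ≠ -1; g(t,-1) = 0.
t=0: g(0,0)=1
t=1: g(1,1)=1
t=2: g(2,0)=1 g(2,2)=1
t=3: g(3,1)=2 g(3,3)=1
t=4: g(4,0)=2 g(4,2)=3 g(4,4)=1
t=5: g(5,1)=5 g(5,3)=4 g(5,5)=1
t=6: g(6,0)=5 g(6,2)=9 g(6,4)=5 g(6,6)=1
t=7: g(7,1)=14 g(7,3)=14 g(7,5)=6 g(7,7)=1
t=8: g(8,0)=14 g(8,2)=28 g(8,4)=20 g(8,6)=7 g(8,8)=1
t=9: g(9,1)=42 g(9,3)=48 g(9,5)=27 g(9,7)=8 g(9,9)=1
t=10: g(10,0)=42 g(10,2)=90 g(10,4)=75 g(10,6)=35 g(10,8)=9 g(10,10)=1
t=11: g(11,1)=132 g(11,3)=165 g(11,5)=110 g(11,7)=44 g(11,9)=10 g(11,11)=1
t=12: g(12,0)=132 g(12,2)=297 g(12,4)=275 g(12,6)=154 g(12,8)=54 g(12,10)=11 g(12,12)=1
t=13: g(13,1)=429 g(13,3)=572 g(13,5)=429 g(13,7)=208 g(13,9)=65 g(13,11)=12 g(13,13)=1
t=14: g(14,0)=429 g(14,2)=1001 g(14,4)=1001 g(14,6)=637 g(14,8)=273 g(14,10)=77 g(14,12)=13 g(14,14)=1
t=15: g(15,1)=1430 g(15,3)=2002 g(15,5)=1638 g(15,7)=910 g(15,9)=350 g(15,11)=90 g(15,13)=14 g(15,15)=1
t=16: g(16,0)=1430 g(16,2)=3432 g(16,4)=3640 g(16,6)=2548 g(16,8)=1260 g(16,10)=440 g(16,12)=104 g(16,14)=15 g(16,16)=1
t=17: g(17,1)=4862 g(17,3)=7072 g(17,5)=6188 g(17,7)=3808 g(17,9)=1700 g(17,11)=544 g(17,13)=119 g(17,15)=16 g(17,17)=1
t=18: g(18,0)=4862 g(18,2)=11934 g(18,4)=13260 g(18,6)=9996 g(18,8)=5508 g(18,10)=2244 g(18,12)=663 g(18,14)=135 g(18,16)=17 g(18,18)=1
t=19: g(19,1)=16796 g(19,3)=25194 g(19,5)=23256 g(19,7)=15504 g(19,9)=7752 g(19,11)=2907 g(19,13)=798 g(19,15)=152 g(19,17)=18 g(19,19)=1
t=20: g(20,0)=16796 g(20,2)=41990 g(20,4)=48450 g(20,6)=38760 g(20,8)=23256 g(20,10)=10659 g(20,12)=3705 g(20,14)=950 g(20,16)=170 g(20,18)=19 g(20,20)=1
t=21: g(21,1)=58786 g(21,3)=90440 g(21,5)=87210 g(21,7)=62016 g(21,9)=33915 g(21,11)=14364 g(21,13)=4655 g(21,15)=1120 g(21,17)=189 g(21,19)=20 g(21,21)=1
t=22: g(22,0)=58786 g(22,2)=149226 g(22,4)=177650 g(22,6)=149226 g(22,8)=95931 g(22,10)=48279 g(22,12)=19019 g(22,14)=5775 g(22,16)=1309 g(22,18)=209 g(22,20)=21 g(22,22)=1
t=23: g(23,1)=208012 g(23,3)=326876 g(23,5)=326876 g(23,7)=245157 g(23,9)=144210 g(23,11)=67298 g(23,13)=24794 g(23,15)=7084 g(23,17)=1518 g(23,19)=230 g(23,21)=22 g(23,23)=1
t=24: g(24,0)=208012 g(24,2)=534888 g(24,4)=653752 g(24,6)=572033 g(24,8)=389367 g(24,10)=211508 g(24,12)=92092 g(24,14)=31878 g(24,16)=8602 g(24,18)=1748 g(24,20)=252 g(24,22)=23 g(24,24)=1
t=25: g(25,1)=742900 g(25,3)=1188640 g(25,5)=1225785 g(25,7)=961400 g(25,9)=600875 g(25,11)=303600 g(25,13)=123970 g(25,15)=40480 g(25,17)=10350 g(25,19)=2000 g(25,21)=275 g(25,23)=24 g(25,25)=1
t=26: g(26,0)=742900 g(26,2)=1931540 g(26,4)=2414425 g(26,6)=2187185 g(26,8)=1562275 g(26,10)=904475 g(26,12)=427570 g(26,14)=164450 g(26,16)=50830 g(26,18)=12350 g(26,20)=2275 g(26,22)=299 g(26,24)=25 g(26,26)=1
t=27: g(27,1)=2674440 g(27,3)=4345965 g(27,5)=4601610 g(27,7)=3749460 g(27,9)=2466750 g(27,11)=1332045 g(27,13)=592020 g(27,15)=215280 g(27,17)=63180 g(27,19)=14625 g(27,21)=2574 g(27,23)=324 g(27,25)=26 g(27,27)=1
t=28: g(28,0)=2674440 g(28,2)=7020405 g(28,4)=8947575 g(28,6)=8351070 g(28,8)=6216210 g(28,10)=3798795 g(28,12)=1924065 g(28,14)=807300 g(28,16)=278460 g(28,18)=77805 g(28,20)=17199 g(28,22)=2898 g(28,24)=350 g(28,26)=27 g(28,28)=1
t=29: g(29,1)=9694845 g(29,3)=15967980 g(29,5)=17298645 g(29,7)=14567280 g(29,9)=10015005 g(29,11)=5722860 g(29,13)=2731365 g(29,15)=1085760 g(29,17)=356265 g(29,19)=95004 g(29,21)=20097 g(29,23)=3248 g(29,25)=377 g(29,27)=28 g(29,29)=1
Paths never hitting -1: Σ_s g(29,s) = 77558760
Paths hitting -1: 2^29 - 77558760 = 459312152
P = 459312152/536870912 = 57414019/67108864

Answer: 57414019/67108864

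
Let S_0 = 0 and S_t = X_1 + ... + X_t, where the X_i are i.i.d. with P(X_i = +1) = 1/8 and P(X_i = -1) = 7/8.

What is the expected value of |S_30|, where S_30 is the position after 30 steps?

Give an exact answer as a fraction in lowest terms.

Answer: 870426605860731278833409415/38685626227668133590597632

Derivation:
S_30 takes values m ≡ 0 (mod 2) with |m| ≤ 30; P(S_30=m) = C(30,(30+m)/2) · (1/8)^((30+m)/2) · (7/8)^((30-m)/2).
Distribution: P(S=-30)=22539340290692258087863249/1237940039285380274899124224, P(S=-28)=48298586337197695902564105/618970019642690137449562112, P(S=-26)=200094143396961883024908435/1237940039285380274899124224, P(S=-24)=66698047798987294341636145/309485009821345068724781056, P(S=-22)=257263898653236706746310845/1237940039285380274899124224, P(S=-20)=95555162356916491077201171/618970019642690137449562112, P(S=-18)=113756145662995822710953775/1237940039285380274899124224, P(S=-16)=6964661979367091186384925/154742504910672534362390528, P(S=-14)=22883889360777585326693325/1237940039285380274899124224, P(S=-12)=3995599729659578390375025/618970019642690137449562112, P(S=-10)=2397359837795747034225015/1237940039285380274899124224, P(S=-8)=155672716739983573650975/309485009821345068724781056, P(S=-6)=140846743717127995208025/1237940039285380274899124224, P(S=-4)=13929897730265406119475/618970019642690137449562112, P(S=-2)=4832821661520651102675/1237940039285380274899124224, P(S=0)=46026872966863343835/77371252455336267181195264, P(S=2)=98629013500421451075/1237940039285380274899124224, P(S=4)=5801706676495379475/618970019642690137449562112, P(S=6)=1197177568165713225/1237940039285380274899124224, P(S=8)=27004005296970975/309485009821345068724781056, P(S=10)=8486973093333735/1237940039285380274899124224, P(S=12)=288672554195025/618970019642690137449562112, P(S=14)=33740947892925/1237940039285380274899124224, P(S=16)=209571104925/154742504910672534362390528, P(S=18)=69857034975/1237940039285380274899124224, P(S=20)=1197549171/618970019642690137449562112, P(S=22)=65799405/1237940039285380274899124224, P(S=24)=348145/309485009821345068724781056, P(S=26)=21315/1237940039285380274899124224, P(S=28)=105/618970019642690137449562112, P(S=30)=1/1237940039285380274899124224
E[|S_30|] = Σ_m |m|·P(S_30=m) = 870426605860731278833409415/38685626227668133590597632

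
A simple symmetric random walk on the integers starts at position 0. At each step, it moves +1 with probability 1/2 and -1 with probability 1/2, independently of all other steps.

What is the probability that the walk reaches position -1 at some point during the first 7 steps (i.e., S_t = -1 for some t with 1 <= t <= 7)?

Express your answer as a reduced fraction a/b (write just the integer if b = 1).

Answer: 93/128

Derivation:
Count via complement. Let g(t,s) = #length-t paths at position s with S_1..S_t all ≠ -1.
g(t,s) = g(t-1,s-1) + g(t-1,s+1) for s ≠ -1; g(t,-1) = 0.
t=0: g(0,0)=1
t=1: g(1,1)=1
t=2: g(2,0)=1 g(2,2)=1
t=3: g(3,1)=2 g(3,3)=1
t=4: g(4,0)=2 g(4,2)=3 g(4,4)=1
t=5: g(5,1)=5 g(5,3)=4 g(5,5)=1
t=6: g(6,0)=5 g(6,2)=9 g(6,4)=5 g(6,6)=1
t=7: g(7,1)=14 g(7,3)=14 g(7,5)=6 g(7,7)=1
Paths never hitting -1: Σ_s g(7,s) = 35
Paths hitting -1: 2^7 - 35 = 93
P = 93/128 = 93/128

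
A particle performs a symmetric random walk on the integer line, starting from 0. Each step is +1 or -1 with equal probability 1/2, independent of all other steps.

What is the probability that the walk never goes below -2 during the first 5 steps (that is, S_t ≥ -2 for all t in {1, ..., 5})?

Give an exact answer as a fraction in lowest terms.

Answer: 25/32

Derivation:
Let f(t,s) = #length-t paths at position s with S_1..S_t all ≥ -2.
f(t,s) = f(t-1,s-1) + f(t-1,s+1) for s ≥ -2; f(t,s) = 0 for s < -2.
t=0: f(0,0)=1
t=1: f(1,-1)=1 f(1,1)=1
t=2: f(2,-2)=1 f(2,0)=2 f(2,2)=1
t=3: f(3,-1)=3 f(3,1)=3 f(3,3)=1
t=4: f(4,-2)=3 f(4,0)=6 f(4,2)=4 f(4,4)=1
t=5: f(5,-1)=9 f(5,1)=10 f(5,3)=5 f(5,5)=1
Σ_s f(5,s) = 25
P = 25/32 = 25/32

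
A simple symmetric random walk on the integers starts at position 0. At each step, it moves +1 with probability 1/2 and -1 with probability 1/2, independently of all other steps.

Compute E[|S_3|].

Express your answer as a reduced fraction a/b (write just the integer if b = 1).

S_3 takes values m ≡ 1 (mod 2) with |m| ≤ 3; P(S_3=m) = C(3,(3+m)/2)/2^3.
Total paths: 2^3 = 8
Distribution: P(S=-3)=1/8, P(S=-1)=3/8, P(S=1)=3/8, P(S=3)=1/8
E[|S_3|] = Σ_m |m|·P(S_3=m) = 12/8 = 3/2

Answer: 3/2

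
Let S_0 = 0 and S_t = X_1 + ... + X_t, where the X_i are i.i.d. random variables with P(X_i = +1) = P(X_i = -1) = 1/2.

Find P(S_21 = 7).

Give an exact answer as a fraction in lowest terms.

Answer: 14535/262144

Derivation:
To reach position 7 after 21 steps: need 14 steps of +1 and 7 of -1.
Favorable paths: C(21,14) = 116280
Total paths: 2^21 = 2097152
P = 116280/2097152 = 14535/262144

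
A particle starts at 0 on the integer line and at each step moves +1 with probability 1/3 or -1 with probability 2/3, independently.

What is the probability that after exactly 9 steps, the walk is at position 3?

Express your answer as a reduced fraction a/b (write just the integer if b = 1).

Answer: 224/6561

Derivation:
To reach position 3 after 9 steps: need 6 steps of +1 and 3 steps of -1.
Number of such sequences: C(9,6) = 84
Each has probability (1/3)^6 · (2/3)^3 = 8/19683
P = 84 · 8/19683 = 224/6561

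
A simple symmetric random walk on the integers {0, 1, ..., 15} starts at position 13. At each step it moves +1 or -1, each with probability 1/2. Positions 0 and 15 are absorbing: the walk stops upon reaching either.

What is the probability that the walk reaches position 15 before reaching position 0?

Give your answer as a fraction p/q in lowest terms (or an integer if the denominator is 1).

Symmetric walk (p = 1/2): the harmonic-function argument gives P(hit 15 before 0 | start at 13) = a/N.
P = 13/15 = 13/15

Answer: 13/15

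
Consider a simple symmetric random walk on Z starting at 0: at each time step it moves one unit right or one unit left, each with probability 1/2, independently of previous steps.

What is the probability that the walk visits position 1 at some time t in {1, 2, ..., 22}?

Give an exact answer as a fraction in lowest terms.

Answer: 436109/524288

Derivation:
Count via complement. Let g(t,s) = #length-t paths at position s with S_1..S_t all ≠ 1.
g(t,s) = g(t-1,s-1) + g(t-1,s+1) for s ≠ 1; g(t,1) = 0.
t=0: g(0,0)=1
t=1: g(1,-1)=1
t=2: g(2,-2)=1 g(2,0)=1
t=3: g(3,-3)=1 g(3,-1)=2
t=4: g(4,-4)=1 g(4,-2)=3 g(4,0)=2
t=5: g(5,-5)=1 g(5,-3)=4 g(5,-1)=5
t=6: g(6,-6)=1 g(6,-4)=5 g(6,-2)=9 g(6,0)=5
t=7: g(7,-7)=1 g(7,-5)=6 g(7,-3)=14 g(7,-1)=14
t=8: g(8,-8)=1 g(8,-6)=7 g(8,-4)=20 g(8,-2)=28 g(8,0)=14
t=9: g(9,-9)=1 g(9,-7)=8 g(9,-5)=27 g(9,-3)=48 g(9,-1)=42
t=10: g(10,-10)=1 g(10,-8)=9 g(10,-6)=35 g(10,-4)=75 g(10,-2)=90 g(10,0)=42
t=11: g(11,-11)=1 g(11,-9)=10 g(11,-7)=44 g(11,-5)=110 g(11,-3)=165 g(11,-1)=132
t=12: g(12,-12)=1 g(12,-10)=11 g(12,-8)=54 g(12,-6)=154 g(12,-4)=275 g(12,-2)=297 g(12,0)=132
t=13: g(13,-13)=1 g(13,-11)=12 g(13,-9)=65 g(13,-7)=208 g(13,-5)=429 g(13,-3)=572 g(13,-1)=429
t=14: g(14,-14)=1 g(14,-12)=13 g(14,-10)=77 g(14,-8)=273 g(14,-6)=637 g(14,-4)=1001 g(14,-2)=1001 g(14,0)=429
t=15: g(15,-15)=1 g(15,-13)=14 g(15,-11)=90 g(15,-9)=350 g(15,-7)=910 g(15,-5)=1638 g(15,-3)=2002 g(15,-1)=1430
t=16: g(16,-16)=1 g(16,-14)=15 g(16,-12)=104 g(16,-10)=440 g(16,-8)=1260 g(16,-6)=2548 g(16,-4)=3640 g(16,-2)=3432 g(16,0)=1430
t=17: g(17,-17)=1 g(17,-15)=16 g(17,-13)=119 g(17,-11)=544 g(17,-9)=1700 g(17,-7)=3808 g(17,-5)=6188 g(17,-3)=7072 g(17,-1)=4862
t=18: g(18,-18)=1 g(18,-16)=17 g(18,-14)=135 g(18,-12)=663 g(18,-10)=2244 g(18,-8)=5508 g(18,-6)=9996 g(18,-4)=13260 g(18,-2)=11934 g(18,0)=4862
t=19: g(19,-19)=1 g(19,-17)=18 g(19,-15)=152 g(19,-13)=798 g(19,-11)=2907 g(19,-9)=7752 g(19,-7)=15504 g(19,-5)=23256 g(19,-3)=25194 g(19,-1)=16796
t=20: g(20,-20)=1 g(20,-18)=19 g(20,-16)=170 g(20,-14)=950 g(20,-12)=3705 g(20,-10)=10659 g(20,-8)=23256 g(20,-6)=38760 g(20,-4)=48450 g(20,-2)=41990 g(20,0)=16796
t=21: g(21,-21)=1 g(21,-19)=20 g(21,-17)=189 g(21,-15)=1120 g(21,-13)=4655 g(21,-11)=14364 g(21,-9)=33915 g(21,-7)=62016 g(21,-5)=87210 g(21,-3)=90440 g(21,-1)=58786
t=22: g(22,-22)=1 g(22,-20)=21 g(22,-18)=209 g(22,-16)=1309 g(22,-14)=5775 g(22,-12)=19019 g(22,-10)=48279 g(22,-8)=95931 g(22,-6)=149226 g(22,-4)=177650 g(22,-2)=149226 g(22,0)=58786
Paths never hitting 1: Σ_s g(22,s) = 705432
Paths hitting 1: 2^22 - 705432 = 3488872
P = 3488872/4194304 = 436109/524288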